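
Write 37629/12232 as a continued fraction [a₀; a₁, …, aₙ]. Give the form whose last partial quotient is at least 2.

[3; 13, 9, 17, 6]

37629 = 3*12232 + 933
12232 = 13*933 + 103
933 = 9*103 + 6
103 = 17*6 + 1
6 = 6*1 + 0  (stop)
So 37629/12232 = [3; 13, 9, 17, 6].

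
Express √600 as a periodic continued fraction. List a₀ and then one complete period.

[24; 2, 48]

a₀ = ⌊√600⌋ = 24.
With m₀=0, d₀=1 and mₖ₊₁ = dₖaₖ − mₖ, dₖ₊₁ = (n − mₖ₊₁²)/dₖ, aₖ₊₁ = ⌊(a₀+mₖ₊₁)/dₖ₊₁⌋:
  k=1: m=24, d=24, a=2
  k=2: m=24, d=1, a=48
d=1 and a=2a₀=48 at k=2, so the next step gives (m, d) = (24, 24) again — its k=1 value — and the period has length 2.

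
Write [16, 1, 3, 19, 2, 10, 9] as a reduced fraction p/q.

252487/15071

Fold from the inside: start with 9/1.
  10 + 1/9 = 91/9
  2 + 9/91 = 191/91
  19 + 91/191 = 3720/191
  3 + 191/3720 = 11351/3720
  1 + 3720/11351 = 15071/11351
  16 + 11351/15071 = 252487/15071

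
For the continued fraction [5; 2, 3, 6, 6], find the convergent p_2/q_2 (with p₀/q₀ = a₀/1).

Using pₖ = aₖpₖ₋₁ + pₖ₋₂, qₖ = aₖqₖ₋₁ + qₖ₋₂ (with p₋₁=1, p₋₂=0, q₋₁=0, q₋₂=1):
  k=0: a=5, p=5, q=1
  k=1: a=2, p=11, q=2
  k=2: a=3, p=38, q=7

38/7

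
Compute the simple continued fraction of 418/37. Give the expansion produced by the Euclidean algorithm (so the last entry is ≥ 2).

[11; 3, 2, 1, 3]

418 = 11×37 + 11
37 = 3×11 + 4
11 = 2×4 + 3
4 = 1×3 + 1
3 = 3×1 + 0  (stop)
So 418/37 = [11; 3, 2, 1, 3].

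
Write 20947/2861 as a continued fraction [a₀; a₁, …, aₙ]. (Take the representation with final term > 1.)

20947 = 7×2861 + 920
2861 = 3×920 + 101
920 = 9×101 + 11
101 = 9×11 + 2
11 = 5×2 + 1
2 = 2×1 + 0  (stop)
So 20947/2861 = [7; 3, 9, 9, 5, 2].

[7; 3, 9, 9, 5, 2]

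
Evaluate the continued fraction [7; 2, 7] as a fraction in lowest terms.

112/15

Fold from the inside: start with 7/1.
  2 + 1/7 = 15/7
  7 + 7/15 = 112/15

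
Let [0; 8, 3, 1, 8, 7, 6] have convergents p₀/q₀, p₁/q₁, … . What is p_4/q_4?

Using pₖ = aₖpₖ₋₁ + pₖ₋₂, qₖ = aₖqₖ₋₁ + qₖ₋₂ (with p₋₁=1, p₋₂=0, q₋₁=0, q₋₂=1):
  k=0: a=0, p=0, q=1
  k=1: a=8, p=1, q=8
  k=2: a=3, p=3, q=25
  k=3: a=1, p=4, q=33
  k=4: a=8, p=35, q=289

35/289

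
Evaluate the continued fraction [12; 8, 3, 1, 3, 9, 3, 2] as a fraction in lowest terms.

Fold from the inside: start with 2/1.
  3 + 1/2 = 7/2
  9 + 2/7 = 65/7
  3 + 7/65 = 202/65
  1 + 65/202 = 267/202
  3 + 202/267 = 1003/267
  8 + 267/1003 = 8291/1003
  12 + 1003/8291 = 100495/8291

100495/8291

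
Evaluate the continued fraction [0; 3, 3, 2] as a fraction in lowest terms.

7/23

Using pₖ = aₖpₖ₋₁ + pₖ₋₂ and qₖ = aₖqₖ₋₁ + qₖ₋₂:
  k=0: a=0, p=0, q=1
  k=1: a=3, p=1, q=3
  k=2: a=3, p=3, q=10
  k=3: a=2, p=7, q=23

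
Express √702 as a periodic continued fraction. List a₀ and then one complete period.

[26; 2, 52]

a₀ = ⌊√702⌋ = 26.
With m₀=0, d₀=1 and mₖ₊₁ = dₖaₖ − mₖ, dₖ₊₁ = (n − mₖ₊₁²)/dₖ, aₖ₊₁ = ⌊(a₀+mₖ₊₁)/dₖ₊₁⌋:
  k=1: m=26, d=26, a=2
  k=2: m=26, d=1, a=52
d=1 and a=2a₀=52 at k=2, so the next step gives (m, d) = (26, 26) again — its k=1 value — and the period has length 2.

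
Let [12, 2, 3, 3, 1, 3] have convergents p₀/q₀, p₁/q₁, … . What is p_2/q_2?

Using pₖ = aₖpₖ₋₁ + pₖ₋₂, qₖ = aₖqₖ₋₁ + qₖ₋₂ (with p₋₁=1, p₋₂=0, q₋₁=0, q₋₂=1):
  k=0: a=12, p=12, q=1
  k=1: a=2, p=25, q=2
  k=2: a=3, p=87, q=7

87/7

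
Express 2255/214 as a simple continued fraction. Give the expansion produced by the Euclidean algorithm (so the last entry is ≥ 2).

2255 = 10·214 + 115
214 = 1·115 + 99
115 = 1·99 + 16
99 = 6·16 + 3
16 = 5·3 + 1
3 = 3·1 + 0  (stop)
So 2255/214 = [10; 1, 1, 6, 5, 3].

[10; 1, 1, 6, 5, 3]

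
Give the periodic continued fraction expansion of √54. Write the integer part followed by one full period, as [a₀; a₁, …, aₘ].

a₀ = ⌊√54⌋ = 7.

[7; 2, 1, 6, 1, 2, 14]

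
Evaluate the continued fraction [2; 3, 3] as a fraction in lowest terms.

Fold from the inside: start with 3/1.
  3 + 1/3 = 10/3
  2 + 3/10 = 23/10

23/10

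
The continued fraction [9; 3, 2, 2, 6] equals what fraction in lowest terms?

1013/109

Fold from the inside: start with 6/1.
  2 + 1/6 = 13/6
  2 + 6/13 = 32/13
  3 + 13/32 = 109/32
  9 + 32/109 = 1013/109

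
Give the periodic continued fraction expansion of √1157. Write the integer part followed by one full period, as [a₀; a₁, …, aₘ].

[34; 68]

a₀ = ⌊√1157⌋ = 34.
With m₀=0, d₀=1 and mₖ₊₁ = dₖaₖ − mₖ, dₖ₊₁ = (n − mₖ₊₁²)/dₖ, aₖ₊₁ = ⌊(a₀+mₖ₊₁)/dₖ₊₁⌋:
  k=1: m=34, d=1, a=68
d=1 and a=2a₀=68 at k=1, so the next step gives (m, d) = (34, 1) again — its k=1 value — and the period has length 1.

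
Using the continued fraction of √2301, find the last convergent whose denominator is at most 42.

1535/32

√2301 = [47; 1, 30, 1, 94, …] (period length 4).
Convergents:
  p_0/q_0 = 47/1
  p_1/q_1 = 48/1
  p_2/q_2 = 1487/31
  p_3/q_3 = 1535/32
  p_4/q_4 = 145777/3039
q_3 = 32 ≤ 42 < 3039 = q_4, so the answer is 1535/32.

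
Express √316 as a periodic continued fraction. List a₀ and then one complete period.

a₀ = ⌊√316⌋ = 17.
With m₀=0, d₀=1 and mₖ₊₁ = dₖaₖ − mₖ, dₖ₊₁ = (n − mₖ₊₁²)/dₖ, aₖ₊₁ = ⌊(a₀+mₖ₊₁)/dₖ₊₁⌋:
  k=1: m=17, d=27, a=1
  k=2: m=10, d=8, a=3
  k=3: m=14, d=15, a=2
  k=4: m=16, d=4, a=8
  k=5: m=16, d=15, a=2
  k=6: m=14, d=8, a=3
  k=7: m=10, d=27, a=1
  k=8: m=17, d=1, a=34
d=1 and a=2a₀=34 at k=8, so the next step gives (m, d) = (17, 27) again — its k=1 value — and the period has length 8.

[17; 1, 3, 2, 8, 2, 3, 1, 34]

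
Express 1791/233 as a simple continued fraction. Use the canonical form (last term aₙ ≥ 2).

1791 = 7*233 + 160
233 = 1*160 + 73
160 = 2*73 + 14
73 = 5*14 + 3
14 = 4*3 + 2
3 = 1*2 + 1
2 = 2*1 + 0  (stop)
So 1791/233 = [7; 1, 2, 5, 4, 1, 2].

[7; 1, 2, 5, 4, 1, 2]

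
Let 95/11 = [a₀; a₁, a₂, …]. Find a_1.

95 = 8·11 + 7   →  a_0 = 8
11 = 1·7 + 4   →  a_1 = 1

1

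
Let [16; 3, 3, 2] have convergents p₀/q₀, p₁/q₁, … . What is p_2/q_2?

Using pₖ = aₖpₖ₋₁ + pₖ₋₂, qₖ = aₖqₖ₋₁ + qₖ₋₂ (with p₋₁=1, p₋₂=0, q₋₁=0, q₋₂=1):
  k=0: a=16, p=16, q=1
  k=1: a=3, p=49, q=3
  k=2: a=3, p=163, q=10

163/10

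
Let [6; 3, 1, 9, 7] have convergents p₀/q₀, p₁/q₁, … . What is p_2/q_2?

25/4

Using pₖ = aₖpₖ₋₁ + pₖ₋₂, qₖ = aₖqₖ₋₁ + qₖ₋₂ (with p₋₁=1, p₋₂=0, q₋₁=0, q₋₂=1):
  k=0: a=6, p=6, q=1
  k=1: a=3, p=19, q=3
  k=2: a=1, p=25, q=4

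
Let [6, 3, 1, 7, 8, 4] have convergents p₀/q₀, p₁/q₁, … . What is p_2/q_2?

Using pₖ = aₖpₖ₋₁ + pₖ₋₂, qₖ = aₖqₖ₋₁ + qₖ₋₂ (with p₋₁=1, p₋₂=0, q₋₁=0, q₋₂=1):
  k=0: a=6, p=6, q=1
  k=1: a=3, p=19, q=3
  k=2: a=1, p=25, q=4

25/4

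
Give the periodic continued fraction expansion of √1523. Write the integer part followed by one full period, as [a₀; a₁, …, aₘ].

[39; 39, 78]

a₀ = ⌊√1523⌋ = 39.
With m₀=0, d₀=1 and mₖ₊₁ = dₖaₖ − mₖ, dₖ₊₁ = (n − mₖ₊₁²)/dₖ, aₖ₊₁ = ⌊(a₀+mₖ₊₁)/dₖ₊₁⌋:
  k=1: m=39, d=2, a=39
  k=2: m=39, d=1, a=78
d=1 and a=2a₀=78 at k=2, so the next step gives (m, d) = (39, 2) again — its k=1 value — and the period has length 2.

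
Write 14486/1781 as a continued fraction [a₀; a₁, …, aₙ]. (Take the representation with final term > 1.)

[8; 7, 2, 14, 2, 1, 2]

14486 = 8*1781 + 238
1781 = 7*238 + 115
238 = 2*115 + 8
115 = 14*8 + 3
8 = 2*3 + 2
3 = 1*2 + 1
2 = 2*1 + 0  (stop)
So 14486/1781 = [8; 7, 2, 14, 2, 1, 2].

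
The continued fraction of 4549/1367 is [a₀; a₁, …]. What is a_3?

4549 = 3·1367 + 448   →  a_0 = 3
1367 = 3·448 + 23   →  a_1 = 3
448 = 19·23 + 11   →  a_2 = 19
23 = 2·11 + 1   →  a_3 = 2

2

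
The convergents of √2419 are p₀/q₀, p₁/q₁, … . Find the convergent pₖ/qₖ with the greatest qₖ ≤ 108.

√2419 = [49; 5, 2, 5, 98, …] (period length 4).
Convergents:
  p_0/q_0 = 49/1
  p_1/q_1 = 246/5
  p_2/q_2 = 541/11
  p_3/q_3 = 2951/60
  p_4/q_4 = 289739/5891
q_3 = 60 ≤ 108 < 5891 = q_4, so the answer is 2951/60.

2951/60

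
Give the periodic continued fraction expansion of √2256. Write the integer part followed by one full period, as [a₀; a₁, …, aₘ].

[47; 2, 94]

a₀ = ⌊√2256⌋ = 47.
With m₀=0, d₀=1 and mₖ₊₁ = dₖaₖ − mₖ, dₖ₊₁ = (n − mₖ₊₁²)/dₖ, aₖ₊₁ = ⌊(a₀+mₖ₊₁)/dₖ₊₁⌋:
  k=1: m=47, d=47, a=2
  k=2: m=47, d=1, a=94
d=1 and a=2a₀=94 at k=2, so the next step gives (m, d) = (47, 47) again — its k=1 value — and the period has length 2.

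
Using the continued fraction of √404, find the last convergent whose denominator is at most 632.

8060/401

√404 = [20; 10, 40, …] (period length 2).
Convergents:
  p_0/q_0 = 20/1
  p_1/q_1 = 201/10
  p_2/q_2 = 8060/401
  p_3/q_3 = 80801/4020
q_2 = 401 ≤ 632 < 4020 = q_3, so the answer is 8060/401.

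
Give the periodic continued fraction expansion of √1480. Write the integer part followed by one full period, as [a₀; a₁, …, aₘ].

[38; 2, 8, 19, 8, 2, 76]

a₀ = ⌊√1480⌋ = 38.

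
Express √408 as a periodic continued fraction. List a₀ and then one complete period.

[20; 5, 40]

a₀ = ⌊√408⌋ = 20.
With m₀=0, d₀=1 and mₖ₊₁ = dₖaₖ − mₖ, dₖ₊₁ = (n − mₖ₊₁²)/dₖ, aₖ₊₁ = ⌊(a₀+mₖ₊₁)/dₖ₊₁⌋:
  k=1: m=20, d=8, a=5
  k=2: m=20, d=1, a=40
d=1 and a=2a₀=40 at k=2, so the next step gives (m, d) = (20, 8) again — its k=1 value — and the period has length 2.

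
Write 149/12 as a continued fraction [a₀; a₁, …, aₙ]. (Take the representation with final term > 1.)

[12; 2, 2, 2]

149 = 12*12 + 5
12 = 2*5 + 2
5 = 2*2 + 1
2 = 2*1 + 0  (stop)
So 149/12 = [12; 2, 2, 2].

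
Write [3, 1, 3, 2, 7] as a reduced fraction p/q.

Using pₖ = aₖpₖ₋₁ + pₖ₋₂ and qₖ = aₖqₖ₋₁ + qₖ₋₂:
  k=0: a=3, p=3, q=1
  k=1: a=1, p=4, q=1
  k=2: a=3, p=15, q=4
  k=3: a=2, p=34, q=9
  k=4: a=7, p=253, q=67

253/67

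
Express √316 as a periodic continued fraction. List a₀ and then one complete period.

[17; 1, 3, 2, 8, 2, 3, 1, 34]

a₀ = ⌊√316⌋ = 17.
With m₀=0, d₀=1 and mₖ₊₁ = dₖaₖ − mₖ, dₖ₊₁ = (n − mₖ₊₁²)/dₖ, aₖ₊₁ = ⌊(a₀+mₖ₊₁)/dₖ₊₁⌋:
  k=1: m=17, d=27, a=1
  k=2: m=10, d=8, a=3
  k=3: m=14, d=15, a=2
  k=4: m=16, d=4, a=8
  k=5: m=16, d=15, a=2
  k=6: m=14, d=8, a=3
  k=7: m=10, d=27, a=1
  k=8: m=17, d=1, a=34
d=1 and a=2a₀=34 at k=8, so the next step gives (m, d) = (17, 27) again — its k=1 value — and the period has length 8.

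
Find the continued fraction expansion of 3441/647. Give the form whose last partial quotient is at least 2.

3441 = 5*647 + 206
647 = 3*206 + 29
206 = 7*29 + 3
29 = 9*3 + 2
3 = 1*2 + 1
2 = 2*1 + 0  (stop)
So 3441/647 = [5; 3, 7, 9, 1, 2].

[5; 3, 7, 9, 1, 2]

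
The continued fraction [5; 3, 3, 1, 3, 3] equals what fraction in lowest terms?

Using pₖ = aₖpₖ₋₁ + pₖ₋₂ and qₖ = aₖqₖ₋₁ + qₖ₋₂:
  k=0: a=5, p=5, q=1
  k=1: a=3, p=16, q=3
  k=2: a=3, p=53, q=10
  k=3: a=1, p=69, q=13
  k=4: a=3, p=260, q=49
  k=5: a=3, p=849, q=160

849/160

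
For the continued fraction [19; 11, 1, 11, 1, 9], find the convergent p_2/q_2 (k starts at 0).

Using pₖ = aₖpₖ₋₁ + pₖ₋₂, qₖ = aₖqₖ₋₁ + qₖ₋₂ (with p₋₁=1, p₋₂=0, q₋₁=0, q₋₂=1):
  k=0: a=19, p=19, q=1
  k=1: a=11, p=210, q=11
  k=2: a=1, p=229, q=12

229/12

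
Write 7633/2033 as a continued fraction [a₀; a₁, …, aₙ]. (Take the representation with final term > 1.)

[3; 1, 3, 13, 2, 18]

7633 = 3·2033 + 1534
2033 = 1·1534 + 499
1534 = 3·499 + 37
499 = 13·37 + 18
37 = 2·18 + 1
18 = 18·1 + 0  (stop)
So 7633/2033 = [3; 1, 3, 13, 2, 18].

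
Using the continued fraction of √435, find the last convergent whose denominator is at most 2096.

√435 = [20; 1, 5, 1, 40, …] (period length 4).
Convergents:
  p_0/q_0 = 20/1
  p_1/q_1 = 21/1
  p_2/q_2 = 125/6
  p_3/q_3 = 146/7
  p_4/q_4 = 5965/286
  p_5/q_5 = 6111/293
  p_6/q_6 = 36520/1751
  p_7/q_7 = 42631/2044
  p_8/q_8 = 1741760/83511
q_7 = 2044 ≤ 2096 < 83511 = q_8, so the answer is 42631/2044.

42631/2044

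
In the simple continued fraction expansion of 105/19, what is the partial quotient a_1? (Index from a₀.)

105 = 5·19 + 10   →  a_0 = 5
19 = 1·10 + 9   →  a_1 = 1

1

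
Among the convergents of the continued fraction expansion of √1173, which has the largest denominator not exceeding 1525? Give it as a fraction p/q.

37537/1096

√1173 = [34; 4, 68, …] (period length 2).
Convergents:
  p_0/q_0 = 34/1
  p_1/q_1 = 137/4
  p_2/q_2 = 9350/273
  p_3/q_3 = 37537/1096
  p_4/q_4 = 2561866/74801
q_3 = 1096 ≤ 1525 < 74801 = q_4, so the answer is 37537/1096.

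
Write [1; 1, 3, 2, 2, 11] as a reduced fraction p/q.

445/251

Using pₖ = aₖpₖ₋₁ + pₖ₋₂ and qₖ = aₖqₖ₋₁ + qₖ₋₂:
  k=0: a=1, p=1, q=1
  k=1: a=1, p=2, q=1
  k=2: a=3, p=7, q=4
  k=3: a=2, p=16, q=9
  k=4: a=2, p=39, q=22
  k=5: a=11, p=445, q=251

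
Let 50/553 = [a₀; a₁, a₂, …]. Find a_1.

11

50 = 0·553 + 50   →  a_0 = 0
553 = 11·50 + 3   →  a_1 = 11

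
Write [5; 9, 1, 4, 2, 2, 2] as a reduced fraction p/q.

3255/638

Using pₖ = aₖpₖ₋₁ + pₖ₋₂ and qₖ = aₖqₖ₋₁ + qₖ₋₂:
  k=0: a=5, p=5, q=1
  k=1: a=9, p=46, q=9
  k=2: a=1, p=51, q=10
  k=3: a=4, p=250, q=49
  k=4: a=2, p=551, q=108
  k=5: a=2, p=1352, q=265
  k=6: a=2, p=3255, q=638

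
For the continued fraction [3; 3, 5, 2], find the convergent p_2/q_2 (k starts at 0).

53/16

Using pₖ = aₖpₖ₋₁ + pₖ₋₂, qₖ = aₖqₖ₋₁ + qₖ₋₂ (with p₋₁=1, p₋₂=0, q₋₁=0, q₋₂=1):
  k=0: a=3, p=3, q=1
  k=1: a=3, p=10, q=3
  k=2: a=5, p=53, q=16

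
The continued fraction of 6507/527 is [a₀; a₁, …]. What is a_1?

2

6507 = 12·527 + 183   →  a_0 = 12
527 = 2·183 + 161   →  a_1 = 2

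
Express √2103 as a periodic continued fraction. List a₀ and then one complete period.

a₀ = ⌊√2103⌋ = 45.
With m₀=0, d₀=1 and mₖ₊₁ = dₖaₖ − mₖ, dₖ₊₁ = (n − mₖ₊₁²)/dₖ, aₖ₊₁ = ⌊(a₀+mₖ₊₁)/dₖ₊₁⌋:
  k=1: m=45, d=78, a=1
  k=2: m=33, d=13, a=6
  k=3: m=45, d=6, a=15
  k=4: m=45, d=13, a=6
  k=5: m=33, d=78, a=1
  k=6: m=45, d=1, a=90
d=1 and a=2a₀=90 at k=6, so the next step gives (m, d) = (45, 78) again — its k=1 value — and the period has length 6.

[45; 1, 6, 15, 6, 1, 90]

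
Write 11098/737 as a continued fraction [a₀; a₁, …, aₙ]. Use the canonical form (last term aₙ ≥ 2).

11098 = 15*737 + 43
737 = 17*43 + 6
43 = 7*6 + 1
6 = 6*1 + 0  (stop)
So 11098/737 = [15; 17, 7, 6].

[15; 17, 7, 6]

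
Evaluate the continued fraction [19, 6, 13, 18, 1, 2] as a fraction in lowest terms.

Fold from the inside: start with 2/1.
  1 + 1/2 = 3/2
  18 + 2/3 = 56/3
  13 + 3/56 = 731/56
  6 + 56/731 = 4442/731
  19 + 731/4442 = 85129/4442

85129/4442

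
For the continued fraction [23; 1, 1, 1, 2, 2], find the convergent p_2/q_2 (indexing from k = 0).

Using pₖ = aₖpₖ₋₁ + pₖ₋₂, qₖ = aₖqₖ₋₁ + qₖ₋₂ (with p₋₁=1, p₋₂=0, q₋₁=0, q₋₂=1):
  k=0: a=23, p=23, q=1
  k=1: a=1, p=24, q=1
  k=2: a=1, p=47, q=2

47/2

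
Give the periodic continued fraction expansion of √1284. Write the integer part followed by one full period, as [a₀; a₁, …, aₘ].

a₀ = ⌊√1284⌋ = 35.
With m₀=0, d₀=1 and mₖ₊₁ = dₖaₖ − mₖ, dₖ₊₁ = (n − mₖ₊₁²)/dₖ, aₖ₊₁ = ⌊(a₀+mₖ₊₁)/dₖ₊₁⌋:
  k=1: m=35, d=59, a=1
  k=2: m=24, d=12, a=4
  k=3: m=24, d=59, a=1
  k=4: m=35, d=1, a=70
d=1 and a=2a₀=70 at k=4, so the next step gives (m, d) = (35, 59) again — its k=1 value — and the period has length 4.

[35; 1, 4, 1, 70]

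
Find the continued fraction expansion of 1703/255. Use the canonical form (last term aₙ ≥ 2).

1703 = 6×255 + 173
255 = 1×173 + 82
173 = 2×82 + 9
82 = 9×9 + 1
9 = 9×1 + 0  (stop)
So 1703/255 = [6; 1, 2, 9, 9].

[6; 1, 2, 9, 9]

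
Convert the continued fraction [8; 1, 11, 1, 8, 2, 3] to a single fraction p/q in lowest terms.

Using pₖ = aₖpₖ₋₁ + pₖ₋₂ and qₖ = aₖqₖ₋₁ + qₖ₋₂:
  k=0: a=8, p=8, q=1
  k=1: a=1, p=9, q=1
  k=2: a=11, p=107, q=12
  k=3: a=1, p=116, q=13
  k=4: a=8, p=1035, q=116
  k=5: a=2, p=2186, q=245
  k=6: a=3, p=7593, q=851

7593/851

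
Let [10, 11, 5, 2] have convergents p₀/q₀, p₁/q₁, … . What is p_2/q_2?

Using pₖ = aₖpₖ₋₁ + pₖ₋₂, qₖ = aₖqₖ₋₁ + qₖ₋₂ (with p₋₁=1, p₋₂=0, q₋₁=0, q₋₂=1):
  k=0: a=10, p=10, q=1
  k=1: a=11, p=111, q=11
  k=2: a=5, p=565, q=56

565/56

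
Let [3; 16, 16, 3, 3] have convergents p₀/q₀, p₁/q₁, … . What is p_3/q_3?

Using pₖ = aₖpₖ₋₁ + pₖ₋₂, qₖ = aₖqₖ₋₁ + qₖ₋₂ (with p₋₁=1, p₋₂=0, q₋₁=0, q₋₂=1):
  k=0: a=3, p=3, q=1
  k=1: a=16, p=49, q=16
  k=2: a=16, p=787, q=257
  k=3: a=3, p=2410, q=787

2410/787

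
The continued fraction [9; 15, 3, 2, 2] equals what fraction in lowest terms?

Using pₖ = aₖpₖ₋₁ + pₖ₋₂ and qₖ = aₖqₖ₋₁ + qₖ₋₂:
  k=0: a=9, p=9, q=1
  k=1: a=15, p=136, q=15
  k=2: a=3, p=417, q=46
  k=3: a=2, p=970, q=107
  k=4: a=2, p=2357, q=260

2357/260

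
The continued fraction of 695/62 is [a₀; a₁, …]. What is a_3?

695 = 11·62 + 13   →  a_0 = 11
62 = 4·13 + 10   →  a_1 = 4
13 = 1·10 + 3   →  a_2 = 1
10 = 3·3 + 1   →  a_3 = 3

3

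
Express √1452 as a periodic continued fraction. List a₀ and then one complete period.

a₀ = ⌊√1452⌋ = 38.
With m₀=0, d₀=1 and mₖ₊₁ = dₖaₖ − mₖ, dₖ₊₁ = (n − mₖ₊₁²)/dₖ, aₖ₊₁ = ⌊(a₀+mₖ₊₁)/dₖ₊₁⌋:
  k=1: m=38, d=8, a=9
  k=2: m=34, d=37, a=1
  k=3: m=3, d=39, a=1
  k=4: m=36, d=4, a=18
  k=5: m=36, d=39, a=1
  k=6: m=3, d=37, a=1
  k=7: m=34, d=8, a=9
  k=8: m=38, d=1, a=76
d=1 and a=2a₀=76 at k=8, so the next step gives (m, d) = (38, 8) again — its k=1 value — and the period has length 8.

[38; 9, 1, 1, 18, 1, 1, 9, 76]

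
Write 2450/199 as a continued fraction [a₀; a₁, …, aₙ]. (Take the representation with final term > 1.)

[12; 3, 4, 1, 3, 3]

2450 = 12·199 + 62
199 = 3·62 + 13
62 = 4·13 + 10
13 = 1·10 + 3
10 = 3·3 + 1
3 = 3·1 + 0  (stop)
So 2450/199 = [12; 3, 4, 1, 3, 3].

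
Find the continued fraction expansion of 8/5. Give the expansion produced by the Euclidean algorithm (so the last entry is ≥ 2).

8 = 1*5 + 3
5 = 1*3 + 2
3 = 1*2 + 1
2 = 2*1 + 0  (stop)
So 8/5 = [1; 1, 1, 2].

[1; 1, 1, 2]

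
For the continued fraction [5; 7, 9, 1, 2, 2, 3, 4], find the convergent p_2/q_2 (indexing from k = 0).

Using pₖ = aₖpₖ₋₁ + pₖ₋₂, qₖ = aₖqₖ₋₁ + qₖ₋₂ (with p₋₁=1, p₋₂=0, q₋₁=0, q₋₂=1):
  k=0: a=5, p=5, q=1
  k=1: a=7, p=36, q=7
  k=2: a=9, p=329, q=64

329/64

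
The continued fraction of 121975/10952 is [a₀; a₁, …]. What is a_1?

121975 = 11·10952 + 1503   →  a_0 = 11
10952 = 7·1503 + 431   →  a_1 = 7

7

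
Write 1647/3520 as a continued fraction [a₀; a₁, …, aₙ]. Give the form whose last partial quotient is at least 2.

[0; 2, 7, 3, 2, 10, 3]

1647 = 0·3520 + 1647
3520 = 2·1647 + 226
1647 = 7·226 + 65
226 = 3·65 + 31
65 = 2·31 + 3
31 = 10·3 + 1
3 = 3·1 + 0  (stop)
So 1647/3520 = [0; 2, 7, 3, 2, 10, 3].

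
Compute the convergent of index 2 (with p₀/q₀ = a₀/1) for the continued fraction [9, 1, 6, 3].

69/7

Using pₖ = aₖpₖ₋₁ + pₖ₋₂, qₖ = aₖqₖ₋₁ + qₖ₋₂ (with p₋₁=1, p₋₂=0, q₋₁=0, q₋₂=1):
  k=0: a=9, p=9, q=1
  k=1: a=1, p=10, q=1
  k=2: a=6, p=69, q=7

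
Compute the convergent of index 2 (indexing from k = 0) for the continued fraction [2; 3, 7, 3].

Using pₖ = aₖpₖ₋₁ + pₖ₋₂, qₖ = aₖqₖ₋₁ + qₖ₋₂ (with p₋₁=1, p₋₂=0, q₋₁=0, q₋₂=1):
  k=0: a=2, p=2, q=1
  k=1: a=3, p=7, q=3
  k=2: a=7, p=51, q=22

51/22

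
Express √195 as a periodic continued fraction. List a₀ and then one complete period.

[13; 1, 26]

a₀ = ⌊√195⌋ = 13.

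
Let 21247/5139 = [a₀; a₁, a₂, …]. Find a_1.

21247 = 4·5139 + 691   →  a_0 = 4
5139 = 7·691 + 302   →  a_1 = 7

7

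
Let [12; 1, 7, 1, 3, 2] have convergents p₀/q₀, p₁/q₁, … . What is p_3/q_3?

Using pₖ = aₖpₖ₋₁ + pₖ₋₂, qₖ = aₖqₖ₋₁ + qₖ₋₂ (with p₋₁=1, p₋₂=0, q₋₁=0, q₋₂=1):
  k=0: a=12, p=12, q=1
  k=1: a=1, p=13, q=1
  k=2: a=7, p=103, q=8
  k=3: a=1, p=116, q=9

116/9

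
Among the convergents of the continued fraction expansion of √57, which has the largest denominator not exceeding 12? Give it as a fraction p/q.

83/11

√57 = [7; 1, 1, 4, 1, 1, 14, …] (period length 6).
Convergents:
  p_0/q_0 = 7/1
  p_1/q_1 = 8/1
  p_2/q_2 = 15/2
  p_3/q_3 = 68/9
  p_4/q_4 = 83/11
  p_5/q_5 = 151/20
q_4 = 11 ≤ 12 < 20 = q_5, so the answer is 83/11.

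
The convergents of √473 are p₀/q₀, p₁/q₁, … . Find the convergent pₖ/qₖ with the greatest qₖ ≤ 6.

87/4

√473 = [21; 1, 2, 1, 42, …] (period length 4).
Convergents:
  p_0/q_0 = 21/1
  p_1/q_1 = 22/1
  p_2/q_2 = 65/3
  p_3/q_3 = 87/4
  p_4/q_4 = 3719/171
q_3 = 4 ≤ 6 < 171 = q_4, so the answer is 87/4.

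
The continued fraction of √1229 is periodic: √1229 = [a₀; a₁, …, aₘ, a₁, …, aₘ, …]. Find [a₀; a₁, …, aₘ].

[35; 17, 1, 1, 17, 70]

a₀ = ⌊√1229⌋ = 35.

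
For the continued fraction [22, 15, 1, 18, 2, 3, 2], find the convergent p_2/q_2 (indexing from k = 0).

Using pₖ = aₖpₖ₋₁ + pₖ₋₂, qₖ = aₖqₖ₋₁ + qₖ₋₂ (with p₋₁=1, p₋₂=0, q₋₁=0, q₋₂=1):
  k=0: a=22, p=22, q=1
  k=1: a=15, p=331, q=15
  k=2: a=1, p=353, q=16

353/16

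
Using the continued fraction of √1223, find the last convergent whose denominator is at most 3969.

√1223 = [34; 1, 33, 1, 68, …] (period length 4).
Convergents:
  p_0/q_0 = 34/1
  p_1/q_1 = 35/1
  p_2/q_2 = 1189/34
  p_3/q_3 = 1224/35
  p_4/q_4 = 84421/2414
  p_5/q_5 = 85645/2449
  p_6/q_6 = 2910706/83231
q_5 = 2449 ≤ 3969 < 83231 = q_6, so the answer is 85645/2449.

85645/2449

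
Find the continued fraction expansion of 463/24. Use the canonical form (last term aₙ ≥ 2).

[19; 3, 2, 3]

463 = 19×24 + 7
24 = 3×7 + 3
7 = 2×3 + 1
3 = 3×1 + 0  (stop)
So 463/24 = [19; 3, 2, 3].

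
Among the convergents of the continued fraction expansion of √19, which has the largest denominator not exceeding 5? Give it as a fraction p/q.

13/3

√19 = [4; 2, 1, 3, 1, 2, 8, …] (period length 6).
Convergents:
  p_0/q_0 = 4/1
  p_1/q_1 = 9/2
  p_2/q_2 = 13/3
  p_3/q_3 = 48/11
q_2 = 3 ≤ 5 < 11 = q_3, so the answer is 13/3.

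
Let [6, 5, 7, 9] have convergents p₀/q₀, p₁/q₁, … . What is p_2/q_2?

Using pₖ = aₖpₖ₋₁ + pₖ₋₂, qₖ = aₖqₖ₋₁ + qₖ₋₂ (with p₋₁=1, p₋₂=0, q₋₁=0, q₋₂=1):
  k=0: a=6, p=6, q=1
  k=1: a=5, p=31, q=5
  k=2: a=7, p=223, q=36

223/36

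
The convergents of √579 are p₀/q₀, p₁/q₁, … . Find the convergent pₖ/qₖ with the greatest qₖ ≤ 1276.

√579 = [24; 16, 48, …] (period length 2).
Convergents:
  p_0/q_0 = 24/1
  p_1/q_1 = 385/16
  p_2/q_2 = 18504/769
  p_3/q_3 = 296449/12320
q_2 = 769 ≤ 1276 < 12320 = q_3, so the answer is 18504/769.

18504/769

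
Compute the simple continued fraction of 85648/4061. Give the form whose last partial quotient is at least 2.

[21; 11, 15, 3, 2, 3]

85648 = 21×4061 + 367
4061 = 11×367 + 24
367 = 15×24 + 7
24 = 3×7 + 3
7 = 2×3 + 1
3 = 3×1 + 0  (stop)
So 85648/4061 = [21; 11, 15, 3, 2, 3].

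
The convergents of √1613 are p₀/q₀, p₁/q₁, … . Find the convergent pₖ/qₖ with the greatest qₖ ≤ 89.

1486/37

√1613 = [40; 6, 6, 80, …] (period length 3).
Convergents:
  p_0/q_0 = 40/1
  p_1/q_1 = 241/6
  p_2/q_2 = 1486/37
  p_3/q_3 = 119121/2966
q_2 = 37 ≤ 89 < 2966 = q_3, so the answer is 1486/37.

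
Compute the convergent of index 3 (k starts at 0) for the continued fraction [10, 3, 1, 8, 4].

359/35

Using pₖ = aₖpₖ₋₁ + pₖ₋₂, qₖ = aₖqₖ₋₁ + qₖ₋₂ (with p₋₁=1, p₋₂=0, q₋₁=0, q₋₂=1):
  k=0: a=10, p=10, q=1
  k=1: a=3, p=31, q=3
  k=2: a=1, p=41, q=4
  k=3: a=8, p=359, q=35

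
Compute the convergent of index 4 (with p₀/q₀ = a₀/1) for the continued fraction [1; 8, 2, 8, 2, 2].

341/305

Using pₖ = aₖpₖ₋₁ + pₖ₋₂, qₖ = aₖqₖ₋₁ + qₖ₋₂ (with p₋₁=1, p₋₂=0, q₋₁=0, q₋₂=1):
  k=0: a=1, p=1, q=1
  k=1: a=8, p=9, q=8
  k=2: a=2, p=19, q=17
  k=3: a=8, p=161, q=144
  k=4: a=2, p=341, q=305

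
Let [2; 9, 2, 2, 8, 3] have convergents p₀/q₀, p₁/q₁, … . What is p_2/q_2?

Using pₖ = aₖpₖ₋₁ + pₖ₋₂, qₖ = aₖqₖ₋₁ + qₖ₋₂ (with p₋₁=1, p₋₂=0, q₋₁=0, q₋₂=1):
  k=0: a=2, p=2, q=1
  k=1: a=9, p=19, q=9
  k=2: a=2, p=40, q=19

40/19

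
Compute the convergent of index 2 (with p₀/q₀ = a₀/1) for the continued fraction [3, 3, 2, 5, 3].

23/7

Using pₖ = aₖpₖ₋₁ + pₖ₋₂, qₖ = aₖqₖ₋₁ + qₖ₋₂ (with p₋₁=1, p₋₂=0, q₋₁=0, q₋₂=1):
  k=0: a=3, p=3, q=1
  k=1: a=3, p=10, q=3
  k=2: a=2, p=23, q=7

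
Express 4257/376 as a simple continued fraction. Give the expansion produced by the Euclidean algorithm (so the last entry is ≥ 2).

4257 = 11×376 + 121
376 = 3×121 + 13
121 = 9×13 + 4
13 = 3×4 + 1
4 = 4×1 + 0  (stop)
So 4257/376 = [11; 3, 9, 3, 4].

[11; 3, 9, 3, 4]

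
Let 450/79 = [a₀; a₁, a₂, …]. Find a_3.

450 = 5·79 + 55   →  a_0 = 5
79 = 1·55 + 24   →  a_1 = 1
55 = 2·24 + 7   →  a_2 = 2
24 = 3·7 + 3   →  a_3 = 3

3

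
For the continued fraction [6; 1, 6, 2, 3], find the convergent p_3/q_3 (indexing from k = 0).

Using pₖ = aₖpₖ₋₁ + pₖ₋₂, qₖ = aₖqₖ₋₁ + qₖ₋₂ (with p₋₁=1, p₋₂=0, q₋₁=0, q₋₂=1):
  k=0: a=6, p=6, q=1
  k=1: a=1, p=7, q=1
  k=2: a=6, p=48, q=7
  k=3: a=2, p=103, q=15

103/15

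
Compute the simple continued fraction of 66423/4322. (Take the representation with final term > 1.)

66423 = 15×4322 + 1593
4322 = 2×1593 + 1136
1593 = 1×1136 + 457
1136 = 2×457 + 222
457 = 2×222 + 13
222 = 17×13 + 1
13 = 13×1 + 0  (stop)
So 66423/4322 = [15; 2, 1, 2, 2, 17, 13].

[15; 2, 1, 2, 2, 17, 13]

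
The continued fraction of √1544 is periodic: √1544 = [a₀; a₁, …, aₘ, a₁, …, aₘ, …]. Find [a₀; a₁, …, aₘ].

a₀ = ⌊√1544⌋ = 39.
With m₀=0, d₀=1 and mₖ₊₁ = dₖaₖ − mₖ, dₖ₊₁ = (n − mₖ₊₁²)/dₖ, aₖ₊₁ = ⌊(a₀+mₖ₊₁)/dₖ₊₁⌋:
  k=1: m=39, d=23, a=3
  k=2: m=30, d=28, a=2
  k=3: m=26, d=31, a=2
  k=4: m=36, d=8, a=9
  k=5: m=36, d=31, a=2
  k=6: m=26, d=28, a=2
  k=7: m=30, d=23, a=3
  k=8: m=39, d=1, a=78
d=1 and a=2a₀=78 at k=8, so the next step gives (m, d) = (39, 23) again — its k=1 value — and the period has length 8.

[39; 3, 2, 2, 9, 2, 2, 3, 78]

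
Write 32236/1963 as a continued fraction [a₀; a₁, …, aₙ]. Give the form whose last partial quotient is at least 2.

32236 = 16·1963 + 828
1963 = 2·828 + 307
828 = 2·307 + 214
307 = 1·214 + 93
214 = 2·93 + 28
93 = 3·28 + 9
28 = 3·9 + 1
9 = 9·1 + 0  (stop)
So 32236/1963 = [16; 2, 2, 1, 2, 3, 3, 9].

[16; 2, 2, 1, 2, 3, 3, 9]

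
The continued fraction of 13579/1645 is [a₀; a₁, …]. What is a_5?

1

13579 = 8·1645 + 419   →  a_0 = 8
1645 = 3·419 + 388   →  a_1 = 3
419 = 1·388 + 31   →  a_2 = 1
388 = 12·31 + 16   →  a_3 = 12
31 = 1·16 + 15   →  a_4 = 1
16 = 1·15 + 1   →  a_5 = 1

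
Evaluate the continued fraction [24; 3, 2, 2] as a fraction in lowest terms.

413/17

Fold from the inside: start with 2/1.
  2 + 1/2 = 5/2
  3 + 2/5 = 17/5
  24 + 5/17 = 413/17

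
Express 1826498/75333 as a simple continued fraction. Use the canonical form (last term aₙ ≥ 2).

1826498 = 24*75333 + 18506
75333 = 4*18506 + 1309
18506 = 14*1309 + 180
1309 = 7*180 + 49
180 = 3*49 + 33
49 = 1*33 + 16
33 = 2*16 + 1
16 = 16*1 + 0  (stop)
So 1826498/75333 = [24; 4, 14, 7, 3, 1, 2, 16].

[24; 4, 14, 7, 3, 1, 2, 16]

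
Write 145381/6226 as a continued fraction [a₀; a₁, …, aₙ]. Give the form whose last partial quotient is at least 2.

[23; 2, 1, 5, 1, 3, 7, 11]

145381 = 23·6226 + 2183
6226 = 2·2183 + 1860
2183 = 1·1860 + 323
1860 = 5·323 + 245
323 = 1·245 + 78
245 = 3·78 + 11
78 = 7·11 + 1
11 = 11·1 + 0  (stop)
So 145381/6226 = [23; 2, 1, 5, 1, 3, 7, 11].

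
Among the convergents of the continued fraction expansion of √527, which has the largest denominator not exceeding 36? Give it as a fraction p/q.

√527 = [22; 1, 21, 1, 44, …] (period length 4).
Convergents:
  p_0/q_0 = 22/1
  p_1/q_1 = 23/1
  p_2/q_2 = 505/22
  p_3/q_3 = 528/23
  p_4/q_4 = 23737/1034
q_3 = 23 ≤ 36 < 1034 = q_4, so the answer is 528/23.

528/23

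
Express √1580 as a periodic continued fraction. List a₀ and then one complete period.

[39; 1, 2, 1, 78]

a₀ = ⌊√1580⌋ = 39.
With m₀=0, d₀=1 and mₖ₊₁ = dₖaₖ − mₖ, dₖ₊₁ = (n − mₖ₊₁²)/dₖ, aₖ₊₁ = ⌊(a₀+mₖ₊₁)/dₖ₊₁⌋:
  k=1: m=39, d=59, a=1
  k=2: m=20, d=20, a=2
  k=3: m=20, d=59, a=1
  k=4: m=39, d=1, a=78
d=1 and a=2a₀=78 at k=4, so the next step gives (m, d) = (39, 59) again — its k=1 value — and the period has length 4.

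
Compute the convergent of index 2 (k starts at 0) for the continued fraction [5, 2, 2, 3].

27/5

Using pₖ = aₖpₖ₋₁ + pₖ₋₂, qₖ = aₖqₖ₋₁ + qₖ₋₂ (with p₋₁=1, p₋₂=0, q₋₁=0, q₋₂=1):
  k=0: a=5, p=5, q=1
  k=1: a=2, p=11, q=2
  k=2: a=2, p=27, q=5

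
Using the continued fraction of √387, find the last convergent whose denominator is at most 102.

1141/58

√387 = [19; 1, 2, 19, 2, 1, 38, …] (period length 6).
Convergents:
  p_0/q_0 = 19/1
  p_1/q_1 = 20/1
  p_2/q_2 = 59/3
  p_3/q_3 = 1141/58
  p_4/q_4 = 2341/119
q_3 = 58 ≤ 102 < 119 = q_4, so the answer is 1141/58.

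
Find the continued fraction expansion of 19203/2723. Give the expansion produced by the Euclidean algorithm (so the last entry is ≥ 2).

[7; 19, 5, 1, 2, 8]

19203 = 7·2723 + 142
2723 = 19·142 + 25
142 = 5·25 + 17
25 = 1·17 + 8
17 = 2·8 + 1
8 = 8·1 + 0  (stop)
So 19203/2723 = [7; 19, 5, 1, 2, 8].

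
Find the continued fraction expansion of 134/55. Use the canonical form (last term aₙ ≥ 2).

134 = 2*55 + 24
55 = 2*24 + 7
24 = 3*7 + 3
7 = 2*3 + 1
3 = 3*1 + 0  (stop)
So 134/55 = [2; 2, 3, 2, 3].

[2; 2, 3, 2, 3]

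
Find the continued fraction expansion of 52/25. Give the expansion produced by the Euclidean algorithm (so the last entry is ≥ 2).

52 = 2×25 + 2
25 = 12×2 + 1
2 = 2×1 + 0  (stop)
So 52/25 = [2; 12, 2].

[2; 12, 2]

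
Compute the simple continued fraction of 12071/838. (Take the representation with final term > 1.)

12071 = 14·838 + 339
838 = 2·339 + 160
339 = 2·160 + 19
160 = 8·19 + 8
19 = 2·8 + 3
8 = 2·3 + 2
3 = 1·2 + 1
2 = 2·1 + 0  (stop)
So 12071/838 = [14; 2, 2, 8, 2, 2, 1, 2].

[14; 2, 2, 8, 2, 2, 1, 2]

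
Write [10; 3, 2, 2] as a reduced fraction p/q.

175/17

Fold from the inside: start with 2/1.
  2 + 1/2 = 5/2
  3 + 2/5 = 17/5
  10 + 5/17 = 175/17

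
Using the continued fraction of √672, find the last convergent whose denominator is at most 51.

337/13

√672 = [25; 1, 11, 1, 50, …] (period length 4).
Convergents:
  p_0/q_0 = 25/1
  p_1/q_1 = 26/1
  p_2/q_2 = 311/12
  p_3/q_3 = 337/13
  p_4/q_4 = 17161/662
q_3 = 13 ≤ 51 < 662 = q_4, so the answer is 337/13.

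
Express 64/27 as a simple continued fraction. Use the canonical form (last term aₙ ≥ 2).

[2; 2, 1, 2, 3]

64 = 2·27 + 10
27 = 2·10 + 7
10 = 1·7 + 3
7 = 2·3 + 1
3 = 3·1 + 0  (stop)
So 64/27 = [2; 2, 1, 2, 3].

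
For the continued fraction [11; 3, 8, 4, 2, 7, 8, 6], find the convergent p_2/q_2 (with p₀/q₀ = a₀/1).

Using pₖ = aₖpₖ₋₁ + pₖ₋₂, qₖ = aₖqₖ₋₁ + qₖ₋₂ (with p₋₁=1, p₋₂=0, q₋₁=0, q₋₂=1):
  k=0: a=11, p=11, q=1
  k=1: a=3, p=34, q=3
  k=2: a=8, p=283, q=25

283/25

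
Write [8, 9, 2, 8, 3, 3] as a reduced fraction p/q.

13512/1667

Fold from the inside: start with 3/1.
  3 + 1/3 = 10/3
  8 + 3/10 = 83/10
  2 + 10/83 = 176/83
  9 + 83/176 = 1667/176
  8 + 176/1667 = 13512/1667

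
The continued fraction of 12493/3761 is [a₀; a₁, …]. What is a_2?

12493 = 3·3761 + 1210   →  a_0 = 3
3761 = 3·1210 + 131   →  a_1 = 3
1210 = 9·131 + 31   →  a_2 = 9

9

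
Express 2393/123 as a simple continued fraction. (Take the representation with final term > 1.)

[19; 2, 5, 11]

2393 = 19*123 + 56
123 = 2*56 + 11
56 = 5*11 + 1
11 = 11*1 + 0  (stop)
So 2393/123 = [19; 2, 5, 11].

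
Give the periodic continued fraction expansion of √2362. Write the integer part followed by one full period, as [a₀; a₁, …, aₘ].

a₀ = ⌊√2362⌋ = 48.
With m₀=0, d₀=1 and mₖ₊₁ = dₖaₖ − mₖ, dₖ₊₁ = (n − mₖ₊₁²)/dₖ, aₖ₊₁ = ⌊(a₀+mₖ₊₁)/dₖ₊₁⌋:
  k=1: m=48, d=58, a=1
  k=2: m=10, d=39, a=1
  k=3: m=29, d=39, a=1
  k=4: m=10, d=58, a=1
  k=5: m=48, d=1, a=96
d=1 and a=2a₀=96 at k=5, so the next step gives (m, d) = (48, 58) again — its k=1 value — and the period has length 5.

[48; 1, 1, 1, 1, 96]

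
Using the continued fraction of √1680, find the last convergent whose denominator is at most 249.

√1680 = [40; 1, 80, …] (period length 2).
Convergents:
  p_0/q_0 = 40/1
  p_1/q_1 = 41/1
  p_2/q_2 = 3320/81
  p_3/q_3 = 3361/82
  p_4/q_4 = 272200/6641
q_3 = 82 ≤ 249 < 6641 = q_4, so the answer is 3361/82.

3361/82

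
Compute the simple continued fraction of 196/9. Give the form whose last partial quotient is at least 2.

196 = 21·9 + 7
9 = 1·7 + 2
7 = 3·2 + 1
2 = 2·1 + 0  (stop)
So 196/9 = [21; 1, 3, 2].

[21; 1, 3, 2]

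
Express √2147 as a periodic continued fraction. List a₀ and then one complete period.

[46; 2, 1, 45, 1, 2, 92]

a₀ = ⌊√2147⌋ = 46.
With m₀=0, d₀=1 and mₖ₊₁ = dₖaₖ − mₖ, dₖ₊₁ = (n − mₖ₊₁²)/dₖ, aₖ₊₁ = ⌊(a₀+mₖ₊₁)/dₖ₊₁⌋:
  k=1: m=46, d=31, a=2
  k=2: m=16, d=61, a=1
  k=3: m=45, d=2, a=45
  k=4: m=45, d=61, a=1
  k=5: m=16, d=31, a=2
  k=6: m=46, d=1, a=92
d=1 and a=2a₀=92 at k=6, so the next step gives (m, d) = (46, 31) again — its k=1 value — and the period has length 6.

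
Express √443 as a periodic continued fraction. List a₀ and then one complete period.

[21; 21, 42]

a₀ = ⌊√443⌋ = 21.
With m₀=0, d₀=1 and mₖ₊₁ = dₖaₖ − mₖ, dₖ₊₁ = (n − mₖ₊₁²)/dₖ, aₖ₊₁ = ⌊(a₀+mₖ₊₁)/dₖ₊₁⌋:
  k=1: m=21, d=2, a=21
  k=2: m=21, d=1, a=42
d=1 and a=2a₀=42 at k=2, so the next step gives (m, d) = (21, 2) again — its k=1 value — and the period has length 2.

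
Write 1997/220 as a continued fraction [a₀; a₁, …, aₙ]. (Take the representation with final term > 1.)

[9; 12, 1, 16]

1997 = 9*220 + 17
220 = 12*17 + 16
17 = 1*16 + 1
16 = 16*1 + 0  (stop)
So 1997/220 = [9; 12, 1, 16].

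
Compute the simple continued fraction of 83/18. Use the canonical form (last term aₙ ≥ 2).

83 = 4*18 + 11
18 = 1*11 + 7
11 = 1*7 + 4
7 = 1*4 + 3
4 = 1*3 + 1
3 = 3*1 + 0  (stop)
So 83/18 = [4; 1, 1, 1, 1, 3].

[4; 1, 1, 1, 1, 3]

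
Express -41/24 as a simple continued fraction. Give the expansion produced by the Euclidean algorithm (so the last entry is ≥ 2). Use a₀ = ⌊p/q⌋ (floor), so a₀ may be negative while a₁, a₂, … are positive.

-41 = -2*24 + 7
24 = 3*7 + 3
7 = 2*3 + 1
3 = 3*1 + 0  (stop)
So -41/24 = [-2; 3, 2, 3].

[-2; 3, 2, 3]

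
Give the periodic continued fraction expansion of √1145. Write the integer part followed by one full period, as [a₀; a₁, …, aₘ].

[33; 1, 5, 5, 1, 66]

a₀ = ⌊√1145⌋ = 33.
With m₀=0, d₀=1 and mₖ₊₁ = dₖaₖ − mₖ, dₖ₊₁ = (n − mₖ₊₁²)/dₖ, aₖ₊₁ = ⌊(a₀+mₖ₊₁)/dₖ₊₁⌋:
  k=1: m=33, d=56, a=1
  k=2: m=23, d=11, a=5
  k=3: m=32, d=11, a=5
  k=4: m=23, d=56, a=1
  k=5: m=33, d=1, a=66
d=1 and a=2a₀=66 at k=5, so the next step gives (m, d) = (33, 56) again — its k=1 value — and the period has length 5.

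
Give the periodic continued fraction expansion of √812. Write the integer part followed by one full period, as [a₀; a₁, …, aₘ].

[28; 2, 56]

a₀ = ⌊√812⌋ = 28.
With m₀=0, d₀=1 and mₖ₊₁ = dₖaₖ − mₖ, dₖ₊₁ = (n − mₖ₊₁²)/dₖ, aₖ₊₁ = ⌊(a₀+mₖ₊₁)/dₖ₊₁⌋:
  k=1: m=28, d=28, a=2
  k=2: m=28, d=1, a=56
d=1 and a=2a₀=56 at k=2, so the next step gives (m, d) = (28, 28) again — its k=1 value — and the period has length 2.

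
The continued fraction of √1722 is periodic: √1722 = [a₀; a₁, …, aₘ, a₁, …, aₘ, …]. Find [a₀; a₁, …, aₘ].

a₀ = ⌊√1722⌋ = 41.
With m₀=0, d₀=1 and mₖ₊₁ = dₖaₖ − mₖ, dₖ₊₁ = (n − mₖ₊₁²)/dₖ, aₖ₊₁ = ⌊(a₀+mₖ₊₁)/dₖ₊₁⌋:
  k=1: m=41, d=41, a=2
  k=2: m=41, d=1, a=82
d=1 and a=2a₀=82 at k=2, so the next step gives (m, d) = (41, 41) again — its k=1 value — and the period has length 2.

[41; 2, 82]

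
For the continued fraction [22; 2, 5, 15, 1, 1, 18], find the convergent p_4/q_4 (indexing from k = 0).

Using pₖ = aₖpₖ₋₁ + pₖ₋₂, qₖ = aₖqₖ₋₁ + qₖ₋₂ (with p₋₁=1, p₋₂=0, q₋₁=0, q₋₂=1):
  k=0: a=22, p=22, q=1
  k=1: a=2, p=45, q=2
  k=2: a=5, p=247, q=11
  k=3: a=15, p=3750, q=167
  k=4: a=1, p=3997, q=178

3997/178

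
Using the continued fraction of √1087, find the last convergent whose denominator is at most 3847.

√1087 = [32; 1, 31, 1, 64, …] (period length 4).
Convergents:
  p_0/q_0 = 32/1
  p_1/q_1 = 33/1
  p_2/q_2 = 1055/32
  p_3/q_3 = 1088/33
  p_4/q_4 = 70687/2144
  p_5/q_5 = 71775/2177
  p_6/q_6 = 2295712/69631
q_5 = 2177 ≤ 3847 < 69631 = q_6, so the answer is 71775/2177.

71775/2177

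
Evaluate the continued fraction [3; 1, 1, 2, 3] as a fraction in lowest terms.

61/17

Fold from the inside: start with 3/1.
  2 + 1/3 = 7/3
  1 + 3/7 = 10/7
  1 + 7/10 = 17/10
  3 + 10/17 = 61/17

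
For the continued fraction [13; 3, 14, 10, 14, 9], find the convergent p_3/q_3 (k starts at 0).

5770/433

Using pₖ = aₖpₖ₋₁ + pₖ₋₂, qₖ = aₖqₖ₋₁ + qₖ₋₂ (with p₋₁=1, p₋₂=0, q₋₁=0, q₋₂=1):
  k=0: a=13, p=13, q=1
  k=1: a=3, p=40, q=3
  k=2: a=14, p=573, q=43
  k=3: a=10, p=5770, q=433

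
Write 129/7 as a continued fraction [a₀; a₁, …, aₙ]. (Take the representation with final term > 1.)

[18; 2, 3]

129 = 18*7 + 3
7 = 2*3 + 1
3 = 3*1 + 0  (stop)
So 129/7 = [18; 2, 3].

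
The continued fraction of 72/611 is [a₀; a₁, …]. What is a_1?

8

72 = 0·611 + 72   →  a_0 = 0
611 = 8·72 + 35   →  a_1 = 8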